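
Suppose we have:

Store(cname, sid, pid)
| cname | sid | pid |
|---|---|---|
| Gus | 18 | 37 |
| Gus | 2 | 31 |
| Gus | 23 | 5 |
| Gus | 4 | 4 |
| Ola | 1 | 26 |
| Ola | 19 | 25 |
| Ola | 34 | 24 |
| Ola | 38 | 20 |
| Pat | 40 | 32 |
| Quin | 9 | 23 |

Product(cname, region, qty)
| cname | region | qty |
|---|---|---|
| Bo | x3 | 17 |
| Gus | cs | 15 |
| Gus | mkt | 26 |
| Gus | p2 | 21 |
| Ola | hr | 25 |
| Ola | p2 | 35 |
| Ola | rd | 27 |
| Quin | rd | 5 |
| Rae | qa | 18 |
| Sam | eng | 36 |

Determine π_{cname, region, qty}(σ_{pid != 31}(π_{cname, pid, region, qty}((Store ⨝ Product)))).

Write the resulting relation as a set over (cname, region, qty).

{(Gus, cs, 15), (Gus, mkt, 26), (Gus, p2, 21), (Ola, hr, 25), (Ola, p2, 35), (Ola, rd, 27), (Quin, rd, 5)}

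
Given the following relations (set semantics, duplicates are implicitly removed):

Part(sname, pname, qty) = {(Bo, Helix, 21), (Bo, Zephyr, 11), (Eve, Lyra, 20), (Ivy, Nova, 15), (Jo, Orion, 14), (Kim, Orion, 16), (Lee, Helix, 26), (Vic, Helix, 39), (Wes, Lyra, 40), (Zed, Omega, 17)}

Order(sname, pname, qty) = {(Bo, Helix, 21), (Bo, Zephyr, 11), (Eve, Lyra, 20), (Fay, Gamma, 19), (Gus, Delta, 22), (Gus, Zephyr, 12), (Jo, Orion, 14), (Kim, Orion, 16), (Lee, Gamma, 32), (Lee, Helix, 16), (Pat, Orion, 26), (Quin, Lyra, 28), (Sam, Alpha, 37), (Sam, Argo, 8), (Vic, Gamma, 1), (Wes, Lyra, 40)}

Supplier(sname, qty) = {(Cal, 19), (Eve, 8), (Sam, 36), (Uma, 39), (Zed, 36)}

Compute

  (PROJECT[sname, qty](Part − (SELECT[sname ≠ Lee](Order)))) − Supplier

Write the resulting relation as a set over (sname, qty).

{(Ivy, 15), (Lee, 26), (Vic, 39), (Zed, 17)}

Apply σ_{sname ≠ Lee}; surviving tuples: {(Bo, Helix, 21), (Bo, Zephyr, 11), (Eve, Lyra, 20), (Fay, Gamma, 19), (Gus, Delta, 22), (Gus, Zephyr, 12), (Jo, Orion, 14), (Kim, Orion, 16), (Pat, Orion, 26), (Quin, Lyra, 28), (Sam, Alpha, 37), (Sam, Argo, 8), (Vic, Gamma, 1), (Wes, Lyra, 40)}
Set difference of the two operands is {(Ivy, Nova, 15), (Lee, Helix, 26), (Vic, Helix, 39), (Zed, Omega, 17)}.
π_{sname, qty} gives {(Ivy, 15), (Lee, 26), (Vic, 39), (Zed, 17)}.
Set difference of the two operands is {(Ivy, 15), (Lee, 26), (Vic, 39), (Zed, 17)}.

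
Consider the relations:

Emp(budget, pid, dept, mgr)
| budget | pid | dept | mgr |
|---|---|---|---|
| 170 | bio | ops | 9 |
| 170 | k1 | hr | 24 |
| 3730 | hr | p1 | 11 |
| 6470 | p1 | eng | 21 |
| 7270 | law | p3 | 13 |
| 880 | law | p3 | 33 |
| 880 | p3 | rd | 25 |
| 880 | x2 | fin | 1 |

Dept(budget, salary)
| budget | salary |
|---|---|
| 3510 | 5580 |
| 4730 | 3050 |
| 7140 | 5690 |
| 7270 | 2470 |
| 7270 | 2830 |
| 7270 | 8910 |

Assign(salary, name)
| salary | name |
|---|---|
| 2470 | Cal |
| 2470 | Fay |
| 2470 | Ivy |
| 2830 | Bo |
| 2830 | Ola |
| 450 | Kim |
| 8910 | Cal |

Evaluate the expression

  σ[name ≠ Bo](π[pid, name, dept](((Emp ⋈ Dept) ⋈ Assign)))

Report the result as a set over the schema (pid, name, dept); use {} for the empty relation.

{(law, Cal, p3), (law, Fay, p3), (law, Ivy, p3), (law, Ola, p3)}

Emp ⋈ Dept (natural join on budget): {(7270, law, p3, 13, 2470), (7270, law, p3, 13, 2830), (7270, law, p3, 13, 8910)}
(Emp ⋈ Dept) ⋈ Assign (natural join on salary): {(7270, law, p3, 13, 2470, Cal), (7270, law, p3, 13, 2470, Fay), (7270, law, p3, 13, 2470, Ivy), (7270, law, p3, 13, 2830, Bo), (7270, law, p3, 13, 2830, Ola), (7270, law, p3, 13, 8910, Cal)}
π_{pid, name, dept} gives {(law, Bo, p3), (law, Cal, p3), (law, Fay, p3), (law, Ivy, p3), (law, Ola, p3)} (1 duplicate(s) eliminated).
σ[name ≠ Bo]: keep tuples satisfying name ≠ Bo → {(law, Cal, p3), (law, Fay, p3), (law, Ivy, p3), (law, Ola, p3)}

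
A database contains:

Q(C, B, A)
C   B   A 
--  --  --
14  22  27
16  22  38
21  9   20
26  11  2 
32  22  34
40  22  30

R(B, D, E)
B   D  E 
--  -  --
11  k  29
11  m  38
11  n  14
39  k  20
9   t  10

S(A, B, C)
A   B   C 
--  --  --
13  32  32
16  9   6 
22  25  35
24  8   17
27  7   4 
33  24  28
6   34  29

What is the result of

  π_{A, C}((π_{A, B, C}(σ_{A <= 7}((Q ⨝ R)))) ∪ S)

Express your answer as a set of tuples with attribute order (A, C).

{(13, 32), (16, 6), (2, 26), (22, 35), (24, 17), (27, 4), (33, 28), (6, 29)}

Joining Q and R on B yields {(21, 9, 20, t, 10), (26, 11, 2, k, 29), (26, 11, 2, m, 38), (26, 11, 2, n, 14)}.
Selection A <= 7: {(26, 11, 2, k, 29), (26, 11, 2, m, 38), (26, 11, 2, n, 14)}
π[A, B, C]: project onto (A, B, C) (2 duplicate(s) eliminated) → {(2, 11, 26)}
Set union of the two operands is {(13, 32, 32), (16, 9, 6), (2, 11, 26), (22, 25, 35), (24, 8, 17), (27, 7, 4), (33, 24, 28), (6, 34, 29)}.
π[A, C]: project onto (A, C) → {(13, 32), (16, 6), (2, 26), (22, 35), (24, 17), (27, 4), (33, 28), (6, 29)}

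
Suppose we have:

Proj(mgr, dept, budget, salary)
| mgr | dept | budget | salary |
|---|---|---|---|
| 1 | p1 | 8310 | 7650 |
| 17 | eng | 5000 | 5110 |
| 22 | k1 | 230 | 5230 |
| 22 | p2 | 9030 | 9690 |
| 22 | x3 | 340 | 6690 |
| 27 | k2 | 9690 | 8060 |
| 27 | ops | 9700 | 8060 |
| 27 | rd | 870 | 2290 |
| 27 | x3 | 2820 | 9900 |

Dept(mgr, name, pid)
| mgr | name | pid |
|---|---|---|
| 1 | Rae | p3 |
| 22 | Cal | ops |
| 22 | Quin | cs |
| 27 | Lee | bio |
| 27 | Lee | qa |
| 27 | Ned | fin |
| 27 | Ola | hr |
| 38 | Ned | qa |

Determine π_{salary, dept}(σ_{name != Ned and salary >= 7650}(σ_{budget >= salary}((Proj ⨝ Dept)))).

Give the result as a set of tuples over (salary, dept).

{(7650, p1), (8060, k2), (8060, ops)}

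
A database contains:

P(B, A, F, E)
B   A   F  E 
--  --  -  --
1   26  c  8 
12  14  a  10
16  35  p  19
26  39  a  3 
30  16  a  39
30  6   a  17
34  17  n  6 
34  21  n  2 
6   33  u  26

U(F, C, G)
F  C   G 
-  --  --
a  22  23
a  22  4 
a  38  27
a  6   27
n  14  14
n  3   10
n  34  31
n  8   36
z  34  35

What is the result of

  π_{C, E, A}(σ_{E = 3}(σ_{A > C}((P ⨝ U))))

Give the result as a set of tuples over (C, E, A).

Joining P and U on F yields {(12, 14, a, 10, 22, 23), (12, 14, a, 10, 22, 4), (12, 14, a, 10, 38, 27), (12, 14, a, 10, 6, 27), (26, 39, a, 3, 22, 23), (26, 39, a, 3, 22, 4), (26, 39, a, 3, 38, 27), (26, 39, a, 3, 6, 27), (30, 16, a, 39, 22, 23), (30, 16, a, 39, 22, 4), (30, 16, a, 39, 38, 27), (30, 16, a, 39, 6, 27), (30, 6, a, 17, 22, 23), (30, 6, a, 17, 22, 4), (30, 6, a, 17, 38, 27), (30, 6, a, 17, 6, 27), (34, 17, n, 6, 14, 14), (34, 17, n, 6, 3, 10), (34, 17, n, 6, 34, 31), (34, 17, n, 6, 8, 36), (34, 21, n, 2, 14, 14), (34, 21, n, 2, 3, 10), (34, 21, n, 2, 34, 31), (34, 21, n, 2, 8, 36)}.
Selection A > C: {(12, 14, a, 10, 6, 27), (26, 39, a, 3, 22, 23), (26, 39, a, 3, 22, 4), (26, 39, a, 3, 38, 27), (26, 39, a, 3, 6, 27), (30, 16, a, 39, 6, 27), (34, 17, n, 6, 14, 14), (34, 17, n, 6, 3, 10), (34, 17, n, 6, 8, 36), (34, 21, n, 2, 14, 14), (34, 21, n, 2, 3, 10), (34, 21, n, 2, 8, 36)}
Selection E = 3: {(26, 39, a, 3, 22, 23), (26, 39, a, 3, 22, 4), (26, 39, a, 3, 38, 27), (26, 39, a, 3, 6, 27)}
π[C, E, A]: project onto (C, E, A) (1 duplicate(s) eliminated) → {(22, 3, 39), (38, 3, 39), (6, 3, 39)}

{(22, 3, 39), (38, 3, 39), (6, 3, 39)}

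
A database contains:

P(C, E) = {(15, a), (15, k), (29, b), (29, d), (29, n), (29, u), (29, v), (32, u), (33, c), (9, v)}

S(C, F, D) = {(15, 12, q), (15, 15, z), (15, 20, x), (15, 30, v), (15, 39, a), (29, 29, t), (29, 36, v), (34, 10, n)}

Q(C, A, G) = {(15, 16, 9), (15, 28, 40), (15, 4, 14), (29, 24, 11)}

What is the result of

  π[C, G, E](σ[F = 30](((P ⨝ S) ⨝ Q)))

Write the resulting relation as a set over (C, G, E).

{(15, 14, a), (15, 14, k), (15, 40, a), (15, 40, k), (15, 9, a), (15, 9, k)}

P ⋈ S (natural join on C): {(15, a, 12, q), (15, a, 15, z), (15, a, 20, x), (15, a, 30, v), (15, a, 39, a), (15, k, 12, q), (15, k, 15, z), (15, k, 20, x), (15, k, 30, v), (15, k, 39, a), (29, b, 29, t), (29, b, 36, v), (29, d, 29, t), (29, d, 36, v), (29, n, 29, t), (29, n, 36, v), (29, u, 29, t), (29, u, 36, v), (29, v, 29, t), (29, v, 36, v)}
(P ⨝ S) ⋈ Q (natural join on C): {(15, a, 12, q, 16, 9), (15, a, 12, q, 28, 40), (15, a, 12, q, 4, 14), (15, a, 15, z, 16, 9), (15, a, 15, z, 28, 40), (15, a, 15, z, 4, 14), (15, a, 20, x, 16, 9), (15, a, 20, x, 28, 40), (15, a, 20, x, 4, 14), (15, a, 30, v, 16, 9), (15, a, 30, v, 28, 40), (15, a, 30, v, 4, 14), (15, a, 39, a, 16, 9), (15, a, 39, a, 28, 40), (15, a, 39, a, 4, 14), (15, k, 12, q, 16, 9), (15, k, 12, q, 28, 40), (15, k, 12, q, 4, 14), (15, k, 15, z, 16, 9), (15, k, 15, z, 28, 40), (15, k, 15, z, 4, 14), (15, k, 20, x, 16, 9), (15, k, 20, x, 28, 40), (15, k, 20, x, 4, 14), (15, k, 30, v, 16, 9), (15, k, 30, v, 28, 40), (15, k, 30, v, 4, 14), (15, k, 39, a, 16, 9), (15, k, 39, a, 28, 40), (15, k, 39, a, 4, 14), (29, b, 29, t, 24, 11), (29, b, 36, v, 24, 11), (29, d, 29, t, 24, 11), (29, d, 36, v, 24, 11), (29, n, 29, t, 24, 11), (29, n, 36, v, 24, 11), (29, u, 29, t, 24, 11), (29, u, 36, v, 24, 11), (29, v, 29, t, 24, 11), (29, v, 36, v, 24, 11)}
σ[F = 30]: keep tuples satisfying F = 30 → {(15, a, 30, v, 16, 9), (15, a, 30, v, 28, 40), (15, a, 30, v, 4, 14), (15, k, 30, v, 16, 9), (15, k, 30, v, 28, 40), (15, k, 30, v, 4, 14)}
π[C, G, E]: project onto (C, G, E) → {(15, 14, a), (15, 14, k), (15, 40, a), (15, 40, k), (15, 9, a), (15, 9, k)}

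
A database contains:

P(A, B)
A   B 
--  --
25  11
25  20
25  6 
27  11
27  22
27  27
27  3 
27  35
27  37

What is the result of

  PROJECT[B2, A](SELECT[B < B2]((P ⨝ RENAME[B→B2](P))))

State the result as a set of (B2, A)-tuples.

ρ[B→B2]: schema becomes (A, B2); tuples unchanged.
Joining P and RENAME[B→B2](P) on A yields {(25, 11, 11), (25, 11, 20), (25, 11, 6), (25, 20, 11), (25, 20, 20), (25, 20, 6), (25, 6, 11), (25, 6, 20), (25, 6, 6), (27, 11, 11), (27, 11, 22), (27, 11, 27), (27, 11, 3), (27, 11, 35), (27, 11, 37), (27, 22, 11), (27, 22, 22), (27, 22, 27), (27, 22, 3), (27, 22, 35), (27, 22, 37), (27, 27, 11), (27, 27, 22), (27, 27, 27), (27, 27, 3), (27, 27, 35), (27, 27, 37), (27, 3, 11), (27, 3, 22), (27, 3, 27), (27, 3, 3), (27, 3, 35), (27, 3, 37), (27, 35, 11), (27, 35, 22), (27, 35, 27), (27, 35, 3), (27, 35, 35), (27, 35, 37), (27, 37, 11), (27, 37, 22), (27, 37, 27), (27, 37, 3), (27, 37, 35), (27, 37, 37)}.
Filtering on B < B2 leaves {(25, 11, 20), (25, 6, 11), (25, 6, 20), (27, 11, 22), (27, 11, 27), (27, 11, 35), (27, 11, 37), (27, 22, 27), (27, 22, 35), (27, 22, 37), (27, 27, 35), (27, 27, 37), (27, 3, 11), (27, 3, 22), (27, 3, 27), (27, 3, 35), (27, 3, 37), (27, 35, 37)}.
Keep only column(s) B2, A (11 duplicate(s) eliminated): {(11, 25), (11, 27), (20, 25), (22, 27), (27, 27), (35, 27), (37, 27)}

{(11, 25), (11, 27), (20, 25), (22, 27), (27, 27), (35, 27), (37, 27)}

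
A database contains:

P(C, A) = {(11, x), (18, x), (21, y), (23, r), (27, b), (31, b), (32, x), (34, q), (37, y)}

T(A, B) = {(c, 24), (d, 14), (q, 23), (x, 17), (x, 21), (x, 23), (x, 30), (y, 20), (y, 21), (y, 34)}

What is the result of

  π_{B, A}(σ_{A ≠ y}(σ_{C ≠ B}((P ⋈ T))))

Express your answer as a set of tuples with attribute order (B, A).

P ⋈ T (natural join on A): {(11, x, 17), (11, x, 21), (11, x, 23), (11, x, 30), (18, x, 17), (18, x, 21), (18, x, 23), (18, x, 30), (21, y, 20), (21, y, 21), (21, y, 34), (32, x, 17), (32, x, 21), (32, x, 23), (32, x, 30), (34, q, 23), (37, y, 20), (37, y, 21), (37, y, 34)}
Filtering on C ≠ B leaves {(11, x, 17), (11, x, 21), (11, x, 23), (11, x, 30), (18, x, 17), (18, x, 21), (18, x, 23), (18, x, 30), (21, y, 20), (21, y, 34), (32, x, 17), (32, x, 21), (32, x, 23), (32, x, 30), (34, q, 23), (37, y, 20), (37, y, 21), (37, y, 34)}.
Filtering on A ≠ y leaves {(11, x, 17), (11, x, 21), (11, x, 23), (11, x, 30), (18, x, 17), (18, x, 21), (18, x, 23), (18, x, 30), (32, x, 17), (32, x, 21), (32, x, 23), (32, x, 30), (34, q, 23)}.
Keep only column(s) B, A (8 duplicate(s) eliminated): {(17, x), (21, x), (23, q), (23, x), (30, x)}

{(17, x), (21, x), (23, q), (23, x), (30, x)}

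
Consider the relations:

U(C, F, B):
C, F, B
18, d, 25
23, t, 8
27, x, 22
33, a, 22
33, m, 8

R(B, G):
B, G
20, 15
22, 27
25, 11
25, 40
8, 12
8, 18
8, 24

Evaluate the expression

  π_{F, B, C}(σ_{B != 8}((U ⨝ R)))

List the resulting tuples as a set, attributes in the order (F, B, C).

{(a, 22, 33), (d, 25, 18), (x, 22, 27)}

Joining U and R on B yields {(18, d, 25, 11), (18, d, 25, 40), (23, t, 8, 12), (23, t, 8, 18), (23, t, 8, 24), (27, x, 22, 27), (33, a, 22, 27), (33, m, 8, 12), (33, m, 8, 18), (33, m, 8, 24)}.
Apply σ_{B != 8}; surviving tuples: {(18, d, 25, 11), (18, d, 25, 40), (27, x, 22, 27), (33, a, 22, 27)}
Keep only column(s) F, B, C (1 duplicate(s) eliminated): {(a, 22, 33), (d, 25, 18), (x, 22, 27)}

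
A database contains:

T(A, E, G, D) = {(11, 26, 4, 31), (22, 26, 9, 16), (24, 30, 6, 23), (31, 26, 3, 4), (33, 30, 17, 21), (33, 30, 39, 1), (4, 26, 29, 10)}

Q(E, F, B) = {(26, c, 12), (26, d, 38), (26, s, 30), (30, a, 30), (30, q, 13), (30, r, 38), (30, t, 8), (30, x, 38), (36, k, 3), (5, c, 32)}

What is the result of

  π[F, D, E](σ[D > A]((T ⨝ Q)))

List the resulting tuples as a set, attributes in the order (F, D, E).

{(c, 10, 26), (c, 31, 26), (d, 10, 26), (d, 31, 26), (s, 10, 26), (s, 31, 26)}

T ⋈ Q (natural join on E): {(11, 26, 4, 31, c, 12), (11, 26, 4, 31, d, 38), (11, 26, 4, 31, s, 30), (22, 26, 9, 16, c, 12), (22, 26, 9, 16, d, 38), (22, 26, 9, 16, s, 30), (24, 30, 6, 23, a, 30), (24, 30, 6, 23, q, 13), (24, 30, 6, 23, r, 38), (24, 30, 6, 23, t, 8), (24, 30, 6, 23, x, 38), (31, 26, 3, 4, c, 12), (31, 26, 3, 4, d, 38), (31, 26, 3, 4, s, 30), (33, 30, 17, 21, a, 30), (33, 30, 17, 21, q, 13), (33, 30, 17, 21, r, 38), (33, 30, 17, 21, t, 8), (33, 30, 17, 21, x, 38), (33, 30, 39, 1, a, 30), (33, 30, 39, 1, q, 13), (33, 30, 39, 1, r, 38), (33, 30, 39, 1, t, 8), (33, 30, 39, 1, x, 38), (4, 26, 29, 10, c, 12), (4, 26, 29, 10, d, 38), (4, 26, 29, 10, s, 30)}
Selection D > A: {(11, 26, 4, 31, c, 12), (11, 26, 4, 31, d, 38), (11, 26, 4, 31, s, 30), (4, 26, 29, 10, c, 12), (4, 26, 29, 10, d, 38), (4, 26, 29, 10, s, 30)}
π_{F, D, E} gives {(c, 10, 26), (c, 31, 26), (d, 10, 26), (d, 31, 26), (s, 10, 26), (s, 31, 26)}.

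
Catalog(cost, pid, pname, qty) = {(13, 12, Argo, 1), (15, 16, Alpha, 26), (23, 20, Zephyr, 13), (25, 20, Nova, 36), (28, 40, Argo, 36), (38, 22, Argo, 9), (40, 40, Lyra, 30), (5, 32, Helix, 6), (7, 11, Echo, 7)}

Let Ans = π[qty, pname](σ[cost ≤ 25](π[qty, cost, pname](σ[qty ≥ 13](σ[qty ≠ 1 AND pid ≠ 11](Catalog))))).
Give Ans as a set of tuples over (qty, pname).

Apply σ_{qty ≠ 1 AND pid ≠ 11}; surviving tuples: {(15, 16, Alpha, 26), (23, 20, Zephyr, 13), (25, 20, Nova, 36), (28, 40, Argo, 36), (38, 22, Argo, 9), (40, 40, Lyra, 30), (5, 32, Helix, 6)}
Apply σ_{qty ≥ 13}; surviving tuples: {(15, 16, Alpha, 26), (23, 20, Zephyr, 13), (25, 20, Nova, 36), (28, 40, Argo, 36), (40, 40, Lyra, 30)}
π[qty, cost, pname]: project onto (qty, cost, pname) → {(13, 23, Zephyr), (26, 15, Alpha), (30, 40, Lyra), (36, 25, Nova), (36, 28, Argo)}
Apply σ_{cost ≤ 25}; surviving tuples: {(13, 23, Zephyr), (26, 15, Alpha), (36, 25, Nova)}
π[qty, pname]: project onto (qty, pname) → {(13, Zephyr), (26, Alpha), (36, Nova)}

{(13, Zephyr), (26, Alpha), (36, Nova)}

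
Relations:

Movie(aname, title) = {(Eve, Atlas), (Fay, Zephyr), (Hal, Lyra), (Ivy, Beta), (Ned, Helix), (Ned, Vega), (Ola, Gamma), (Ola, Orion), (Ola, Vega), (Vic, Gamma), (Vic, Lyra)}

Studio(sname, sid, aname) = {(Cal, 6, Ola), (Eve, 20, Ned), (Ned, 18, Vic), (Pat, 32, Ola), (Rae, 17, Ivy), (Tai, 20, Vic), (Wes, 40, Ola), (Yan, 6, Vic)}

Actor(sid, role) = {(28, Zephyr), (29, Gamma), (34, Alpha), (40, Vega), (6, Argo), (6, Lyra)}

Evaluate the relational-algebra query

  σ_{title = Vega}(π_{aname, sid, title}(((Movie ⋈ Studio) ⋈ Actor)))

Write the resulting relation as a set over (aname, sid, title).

Movie ⋈ Studio (natural join on aname): {(Ivy, Beta, Rae, 17), (Ned, Helix, Eve, 20), (Ned, Vega, Eve, 20), (Ola, Gamma, Cal, 6), (Ola, Gamma, Pat, 32), (Ola, Gamma, Wes, 40), (Ola, Orion, Cal, 6), (Ola, Orion, Pat, 32), (Ola, Orion, Wes, 40), (Ola, Vega, Cal, 6), (Ola, Vega, Pat, 32), (Ola, Vega, Wes, 40), (Vic, Gamma, Ned, 18), (Vic, Gamma, Tai, 20), (Vic, Gamma, Yan, 6), (Vic, Lyra, Ned, 18), (Vic, Lyra, Tai, 20), (Vic, Lyra, Yan, 6)}
(Movie ⋈ Studio) ⋈ Actor (natural join on sid): {(Ola, Gamma, Cal, 6, Argo), (Ola, Gamma, Cal, 6, Lyra), (Ola, Gamma, Wes, 40, Vega), (Ola, Orion, Cal, 6, Argo), (Ola, Orion, Cal, 6, Lyra), (Ola, Orion, Wes, 40, Vega), (Ola, Vega, Cal, 6, Argo), (Ola, Vega, Cal, 6, Lyra), (Ola, Vega, Wes, 40, Vega), (Vic, Gamma, Yan, 6, Argo), (Vic, Gamma, Yan, 6, Lyra), (Vic, Lyra, Yan, 6, Argo), (Vic, Lyra, Yan, 6, Lyra)}
Keep only column(s) aname, sid, title (5 duplicate(s) eliminated): {(Ola, 40, Gamma), (Ola, 40, Orion), (Ola, 40, Vega), (Ola, 6, Gamma), (Ola, 6, Orion), (Ola, 6, Vega), (Vic, 6, Gamma), (Vic, 6, Lyra)}
Filtering on title = Vega leaves {(Ola, 40, Vega), (Ola, 6, Vega)}.

{(Ola, 40, Vega), (Ola, 6, Vega)}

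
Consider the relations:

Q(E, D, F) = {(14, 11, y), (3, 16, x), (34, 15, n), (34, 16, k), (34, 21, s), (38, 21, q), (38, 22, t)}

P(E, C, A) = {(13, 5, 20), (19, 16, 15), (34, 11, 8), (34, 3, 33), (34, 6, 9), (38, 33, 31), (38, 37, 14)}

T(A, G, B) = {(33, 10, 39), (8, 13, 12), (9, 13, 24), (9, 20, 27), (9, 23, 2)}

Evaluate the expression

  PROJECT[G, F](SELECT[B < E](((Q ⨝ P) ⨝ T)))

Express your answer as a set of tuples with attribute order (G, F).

{(13, k), (13, n), (13, s), (20, k), (20, n), (20, s), (23, k), (23, n), (23, s)}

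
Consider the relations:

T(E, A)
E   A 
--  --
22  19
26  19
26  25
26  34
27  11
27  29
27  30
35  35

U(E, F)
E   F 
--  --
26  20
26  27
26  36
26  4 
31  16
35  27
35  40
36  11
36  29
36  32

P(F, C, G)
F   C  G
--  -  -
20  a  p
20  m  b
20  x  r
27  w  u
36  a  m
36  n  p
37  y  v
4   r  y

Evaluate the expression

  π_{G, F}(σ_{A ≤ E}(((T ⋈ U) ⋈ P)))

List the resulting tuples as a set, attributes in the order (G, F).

Joining T and U on E yields {(26, 19, 20), (26, 19, 27), (26, 19, 36), (26, 19, 4), (26, 25, 20), (26, 25, 27), (26, 25, 36), (26, 25, 4), (26, 34, 20), (26, 34, 27), (26, 34, 36), (26, 34, 4), (35, 35, 27), (35, 35, 40)}.
Joining (T ⋈ U) and P on F yields {(26, 19, 20, a, p), (26, 19, 20, m, b), (26, 19, 20, x, r), (26, 19, 27, w, u), (26, 19, 36, a, m), (26, 19, 36, n, p), (26, 19, 4, r, y), (26, 25, 20, a, p), (26, 25, 20, m, b), (26, 25, 20, x, r), (26, 25, 27, w, u), (26, 25, 36, a, m), (26, 25, 36, n, p), (26, 25, 4, r, y), (26, 34, 20, a, p), (26, 34, 20, m, b), (26, 34, 20, x, r), (26, 34, 27, w, u), (26, 34, 36, a, m), (26, 34, 36, n, p), (26, 34, 4, r, y), (35, 35, 27, w, u)}.
Filtering on A ≤ E leaves {(26, 19, 20, a, p), (26, 19, 20, m, b), (26, 19, 20, x, r), (26, 19, 27, w, u), (26, 19, 36, a, m), (26, 19, 36, n, p), (26, 19, 4, r, y), (26, 25, 20, a, p), (26, 25, 20, m, b), (26, 25, 20, x, r), (26, 25, 27, w, u), (26, 25, 36, a, m), (26, 25, 36, n, p), (26, 25, 4, r, y), (35, 35, 27, w, u)}.
Keep only column(s) G, F (8 duplicate(s) eliminated): {(b, 20), (m, 36), (p, 20), (p, 36), (r, 20), (u, 27), (y, 4)}

{(b, 20), (m, 36), (p, 20), (p, 36), (r, 20), (u, 27), (y, 4)}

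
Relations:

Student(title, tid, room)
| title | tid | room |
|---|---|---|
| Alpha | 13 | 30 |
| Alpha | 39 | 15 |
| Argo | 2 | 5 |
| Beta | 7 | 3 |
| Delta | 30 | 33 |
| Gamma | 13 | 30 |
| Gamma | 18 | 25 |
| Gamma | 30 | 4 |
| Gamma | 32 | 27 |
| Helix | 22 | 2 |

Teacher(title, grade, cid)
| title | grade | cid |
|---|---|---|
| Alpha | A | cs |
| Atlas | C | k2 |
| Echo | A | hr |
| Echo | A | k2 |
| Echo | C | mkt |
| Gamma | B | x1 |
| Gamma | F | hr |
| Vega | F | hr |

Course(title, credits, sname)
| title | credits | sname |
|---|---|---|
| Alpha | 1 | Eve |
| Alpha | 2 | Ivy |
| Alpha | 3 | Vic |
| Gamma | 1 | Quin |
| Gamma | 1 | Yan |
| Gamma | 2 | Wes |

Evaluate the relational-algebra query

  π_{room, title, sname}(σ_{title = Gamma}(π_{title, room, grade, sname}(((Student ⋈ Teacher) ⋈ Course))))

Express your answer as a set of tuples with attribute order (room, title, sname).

{(25, Gamma, Quin), (25, Gamma, Wes), (25, Gamma, Yan), (27, Gamma, Quin), (27, Gamma, Wes), (27, Gamma, Yan), (30, Gamma, Quin), (30, Gamma, Wes), (30, Gamma, Yan), (4, Gamma, Quin), (4, Gamma, Wes), (4, Gamma, Yan)}

Natural join on title: {(Alpha, 13, 30, A, cs), (Alpha, 39, 15, A, cs), (Gamma, 13, 30, B, x1), (Gamma, 13, 30, F, hr), (Gamma, 18, 25, B, x1), (Gamma, 18, 25, F, hr), (Gamma, 30, 4, B, x1), (Gamma, 30, 4, F, hr), (Gamma, 32, 27, B, x1), (Gamma, 32, 27, F, hr)}
Natural join on title: {(Alpha, 13, 30, A, cs, 1, Eve), (Alpha, 13, 30, A, cs, 2, Ivy), (Alpha, 13, 30, A, cs, 3, Vic), (Alpha, 39, 15, A, cs, 1, Eve), (Alpha, 39, 15, A, cs, 2, Ivy), (Alpha, 39, 15, A, cs, 3, Vic), (Gamma, 13, 30, B, x1, 1, Quin), (Gamma, 13, 30, B, x1, 1, Yan), (Gamma, 13, 30, B, x1, 2, Wes), (Gamma, 13, 30, F, hr, 1, Quin), (Gamma, 13, 30, F, hr, 1, Yan), (Gamma, 13, 30, F, hr, 2, Wes), (Gamma, 18, 25, B, x1, 1, Quin), (Gamma, 18, 25, B, x1, 1, Yan), (Gamma, 18, 25, B, x1, 2, Wes), (Gamma, 18, 25, F, hr, 1, Quin), (Gamma, 18, 25, F, hr, 1, Yan), (Gamma, 18, 25, F, hr, 2, Wes), (Gamma, 30, 4, B, x1, 1, Quin), (Gamma, 30, 4, B, x1, 1, Yan), (Gamma, 30, 4, B, x1, 2, Wes), (Gamma, 30, 4, F, hr, 1, Quin), (Gamma, 30, 4, F, hr, 1, Yan), (Gamma, 30, 4, F, hr, 2, Wes), (Gamma, 32, 27, B, x1, 1, Quin), (Gamma, 32, 27, B, x1, 1, Yan), (Gamma, 32, 27, B, x1, 2, Wes), (Gamma, 32, 27, F, hr, 1, Quin), (Gamma, 32, 27, F, hr, 1, Yan), (Gamma, 32, 27, F, hr, 2, Wes)}
Keep only column(s) title, room, grade, sname: {(Alpha, 15, A, Eve), (Alpha, 15, A, Ivy), (Alpha, 15, A, Vic), (Alpha, 30, A, Eve), (Alpha, 30, A, Ivy), (Alpha, 30, A, Vic), (Gamma, 25, B, Quin), (Gamma, 25, B, Wes), (Gamma, 25, B, Yan), (Gamma, 25, F, Quin), (Gamma, 25, F, Wes), (Gamma, 25, F, Yan), (Gamma, 27, B, Quin), (Gamma, 27, B, Wes), (Gamma, 27, B, Yan), (Gamma, 27, F, Quin), (Gamma, 27, F, Wes), (Gamma, 27, F, Yan), (Gamma, 30, B, Quin), (Gamma, 30, B, Wes), (Gamma, 30, B, Yan), (Gamma, 30, F, Quin), (Gamma, 30, F, Wes), (Gamma, 30, F, Yan), (Gamma, 4, B, Quin), (Gamma, 4, B, Wes), (Gamma, 4, B, Yan), (Gamma, 4, F, Quin), (Gamma, 4, F, Wes), (Gamma, 4, F, Yan)}
Selection title = Gamma: {(Gamma, 25, B, Quin), (Gamma, 25, B, Wes), (Gamma, 25, B, Yan), (Gamma, 25, F, Quin), (Gamma, 25, F, Wes), (Gamma, 25, F, Yan), (Gamma, 27, B, Quin), (Gamma, 27, B, Wes), (Gamma, 27, B, Yan), (Gamma, 27, F, Quin), (Gamma, 27, F, Wes), (Gamma, 27, F, Yan), (Gamma, 30, B, Quin), (Gamma, 30, B, Wes), (Gamma, 30, B, Yan), (Gamma, 30, F, Quin), (Gamma, 30, F, Wes), (Gamma, 30, F, Yan), (Gamma, 4, B, Quin), (Gamma, 4, B, Wes), (Gamma, 4, B, Yan), (Gamma, 4, F, Quin), (Gamma, 4, F, Wes), (Gamma, 4, F, Yan)}
Keep only column(s) room, title, sname (12 duplicate(s) eliminated): {(25, Gamma, Quin), (25, Gamma, Wes), (25, Gamma, Yan), (27, Gamma, Quin), (27, Gamma, Wes), (27, Gamma, Yan), (30, Gamma, Quin), (30, Gamma, Wes), (30, Gamma, Yan), (4, Gamma, Quin), (4, Gamma, Wes), (4, Gamma, Yan)}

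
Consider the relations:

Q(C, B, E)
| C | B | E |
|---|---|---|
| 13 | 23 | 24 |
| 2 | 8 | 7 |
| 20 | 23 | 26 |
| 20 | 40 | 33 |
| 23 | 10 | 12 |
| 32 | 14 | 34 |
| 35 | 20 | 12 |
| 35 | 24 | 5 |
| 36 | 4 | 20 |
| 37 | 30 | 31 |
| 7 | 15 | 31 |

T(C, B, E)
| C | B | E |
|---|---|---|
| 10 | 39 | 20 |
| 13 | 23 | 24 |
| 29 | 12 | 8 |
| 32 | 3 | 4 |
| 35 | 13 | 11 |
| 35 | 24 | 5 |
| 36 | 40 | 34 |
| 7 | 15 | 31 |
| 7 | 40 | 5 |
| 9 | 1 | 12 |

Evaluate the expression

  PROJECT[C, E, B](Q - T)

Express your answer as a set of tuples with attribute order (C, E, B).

Set difference of the two operands is {(2, 8, 7), (20, 23, 26), (20, 40, 33), (23, 10, 12), (32, 14, 34), (35, 20, 12), (36, 4, 20), (37, 30, 31)}.
Keep only column(s) C, E, B: {(2, 7, 8), (20, 26, 23), (20, 33, 40), (23, 12, 10), (32, 34, 14), (35, 12, 20), (36, 20, 4), (37, 31, 30)}

{(2, 7, 8), (20, 26, 23), (20, 33, 40), (23, 12, 10), (32, 34, 14), (35, 12, 20), (36, 20, 4), (37, 31, 30)}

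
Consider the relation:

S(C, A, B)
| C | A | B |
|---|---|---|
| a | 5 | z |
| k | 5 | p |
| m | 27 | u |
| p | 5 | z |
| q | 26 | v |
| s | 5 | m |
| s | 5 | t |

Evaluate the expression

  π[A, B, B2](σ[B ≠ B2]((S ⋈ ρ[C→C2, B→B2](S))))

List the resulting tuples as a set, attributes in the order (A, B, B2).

{(5, m, p), (5, m, t), (5, m, z), (5, p, m), (5, p, t), (5, p, z), (5, t, m), (5, t, p), (5, t, z), (5, z, m), (5, z, p), (5, z, t)}

ρ[C→C2, B→B2]: schema becomes (C2, A, B2); tuples unchanged.
Natural join on A: {(a, 5, z, a, z), (a, 5, z, k, p), (a, 5, z, p, z), (a, 5, z, s, m), (a, 5, z, s, t), (k, 5, p, a, z), (k, 5, p, k, p), (k, 5, p, p, z), (k, 5, p, s, m), (k, 5, p, s, t), (m, 27, u, m, u), (p, 5, z, a, z), (p, 5, z, k, p), (p, 5, z, p, z), (p, 5, z, s, m), (p, 5, z, s, t), (q, 26, v, q, v), (s, 5, m, a, z), (s, 5, m, k, p), (s, 5, m, p, z), (s, 5, m, s, m), (s, 5, m, s, t), (s, 5, t, a, z), (s, 5, t, k, p), (s, 5, t, p, z), (s, 5, t, s, m), (s, 5, t, s, t)}
Selection B ≠ B2: {(a, 5, z, k, p), (a, 5, z, s, m), (a, 5, z, s, t), (k, 5, p, a, z), (k, 5, p, p, z), (k, 5, p, s, m), (k, 5, p, s, t), (p, 5, z, k, p), (p, 5, z, s, m), (p, 5, z, s, t), (s, 5, m, a, z), (s, 5, m, k, p), (s, 5, m, p, z), (s, 5, m, s, t), (s, 5, t, a, z), (s, 5, t, k, p), (s, 5, t, p, z), (s, 5, t, s, m)}
Keep only column(s) A, B, B2 (6 duplicate(s) eliminated): {(5, m, p), (5, m, t), (5, m, z), (5, p, m), (5, p, t), (5, p, z), (5, t, m), (5, t, p), (5, t, z), (5, z, m), (5, z, p), (5, z, t)}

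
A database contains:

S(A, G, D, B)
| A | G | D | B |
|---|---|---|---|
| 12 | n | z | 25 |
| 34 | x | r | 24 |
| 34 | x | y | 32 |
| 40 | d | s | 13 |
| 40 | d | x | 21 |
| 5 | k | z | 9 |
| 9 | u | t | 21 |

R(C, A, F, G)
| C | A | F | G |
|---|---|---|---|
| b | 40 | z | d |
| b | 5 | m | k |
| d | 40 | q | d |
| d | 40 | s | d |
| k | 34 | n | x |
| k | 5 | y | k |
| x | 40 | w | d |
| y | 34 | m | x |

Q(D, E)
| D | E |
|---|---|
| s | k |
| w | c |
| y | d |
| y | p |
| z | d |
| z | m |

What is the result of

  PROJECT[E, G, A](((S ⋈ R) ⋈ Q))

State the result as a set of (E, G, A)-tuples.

{(d, k, 5), (d, x, 34), (k, d, 40), (m, k, 5), (p, x, 34)}

Joining S and R on A, G yields {(34, x, r, 24, k, n), (34, x, r, 24, y, m), (34, x, y, 32, k, n), (34, x, y, 32, y, m), (40, d, s, 13, b, z), (40, d, s, 13, d, q), (40, d, s, 13, d, s), (40, d, s, 13, x, w), (40, d, x, 21, b, z), (40, d, x, 21, d, q), (40, d, x, 21, d, s), (40, d, x, 21, x, w), (5, k, z, 9, b, m), (5, k, z, 9, k, y)}.
Joining (S ⋈ R) and Q on D yields {(34, x, y, 32, k, n, d), (34, x, y, 32, k, n, p), (34, x, y, 32, y, m, d), (34, x, y, 32, y, m, p), (40, d, s, 13, b, z, k), (40, d, s, 13, d, q, k), (40, d, s, 13, d, s, k), (40, d, s, 13, x, w, k), (5, k, z, 9, b, m, d), (5, k, z, 9, b, m, m), (5, k, z, 9, k, y, d), (5, k, z, 9, k, y, m)}.
π[E, G, A]: project onto (E, G, A) (7 duplicate(s) eliminated) → {(d, k, 5), (d, x, 34), (k, d, 40), (m, k, 5), (p, x, 34)}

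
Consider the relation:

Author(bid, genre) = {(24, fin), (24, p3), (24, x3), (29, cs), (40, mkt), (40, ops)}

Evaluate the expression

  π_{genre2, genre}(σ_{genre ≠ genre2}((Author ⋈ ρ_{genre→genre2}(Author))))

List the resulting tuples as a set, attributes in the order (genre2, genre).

ρ[genre→genre2]: schema becomes (bid, genre2); tuples unchanged.
Natural join on bid: {(24, fin, fin), (24, fin, p3), (24, fin, x3), (24, p3, fin), (24, p3, p3), (24, p3, x3), (24, x3, fin), (24, x3, p3), (24, x3, x3), (29, cs, cs), (40, mkt, mkt), (40, mkt, ops), (40, ops, mkt), (40, ops, ops)}
σ[genre ≠ genre2]: keep tuples satisfying genre ≠ genre2 → {(24, fin, p3), (24, fin, x3), (24, p3, fin), (24, p3, x3), (24, x3, fin), (24, x3, p3), (40, mkt, ops), (40, ops, mkt)}
Projecting to genre2, genre: {(fin, p3), (fin, x3), (mkt, ops), (ops, mkt), (p3, fin), (p3, x3), (x3, fin), (x3, p3)}

{(fin, p3), (fin, x3), (mkt, ops), (ops, mkt), (p3, fin), (p3, x3), (x3, fin), (x3, p3)}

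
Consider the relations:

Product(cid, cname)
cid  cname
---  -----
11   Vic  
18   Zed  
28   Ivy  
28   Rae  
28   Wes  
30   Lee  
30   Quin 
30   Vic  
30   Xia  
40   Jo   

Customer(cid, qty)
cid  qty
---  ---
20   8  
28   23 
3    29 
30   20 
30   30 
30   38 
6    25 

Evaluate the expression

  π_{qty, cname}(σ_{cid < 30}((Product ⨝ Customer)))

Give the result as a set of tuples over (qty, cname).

Joining Product and Customer on cid yields {(28, Ivy, 23), (28, Rae, 23), (28, Wes, 23), (30, Lee, 20), (30, Lee, 30), (30, Lee, 38), (30, Quin, 20), (30, Quin, 30), (30, Quin, 38), (30, Vic, 20), (30, Vic, 30), (30, Vic, 38), (30, Xia, 20), (30, Xia, 30), (30, Xia, 38)}.
σ[cid < 30]: keep tuples satisfying cid < 30 → {(28, Ivy, 23), (28, Rae, 23), (28, Wes, 23)}
Projecting to qty, cname: {(23, Ivy), (23, Rae), (23, Wes)}

{(23, Ivy), (23, Rae), (23, Wes)}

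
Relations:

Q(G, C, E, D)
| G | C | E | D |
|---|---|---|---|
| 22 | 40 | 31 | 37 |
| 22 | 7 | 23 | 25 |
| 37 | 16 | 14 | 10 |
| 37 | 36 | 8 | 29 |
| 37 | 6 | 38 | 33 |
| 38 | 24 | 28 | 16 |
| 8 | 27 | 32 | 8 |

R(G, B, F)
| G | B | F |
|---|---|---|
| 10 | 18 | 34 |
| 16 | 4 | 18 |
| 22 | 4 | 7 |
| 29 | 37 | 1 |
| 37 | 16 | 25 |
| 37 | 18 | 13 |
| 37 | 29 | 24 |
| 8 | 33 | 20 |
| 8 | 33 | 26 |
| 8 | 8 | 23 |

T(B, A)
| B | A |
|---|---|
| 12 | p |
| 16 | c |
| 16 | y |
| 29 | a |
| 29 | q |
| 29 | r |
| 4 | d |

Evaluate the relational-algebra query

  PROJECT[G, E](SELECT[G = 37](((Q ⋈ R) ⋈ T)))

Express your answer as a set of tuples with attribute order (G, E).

Q ⋈ R (natural join on G): {(22, 40, 31, 37, 4, 7), (22, 7, 23, 25, 4, 7), (37, 16, 14, 10, 16, 25), (37, 16, 14, 10, 18, 13), (37, 16, 14, 10, 29, 24), (37, 36, 8, 29, 16, 25), (37, 36, 8, 29, 18, 13), (37, 36, 8, 29, 29, 24), (37, 6, 38, 33, 16, 25), (37, 6, 38, 33, 18, 13), (37, 6, 38, 33, 29, 24), (8, 27, 32, 8, 33, 20), (8, 27, 32, 8, 33, 26), (8, 27, 32, 8, 8, 23)}
(Q ⋈ R) ⋈ T (natural join on B): {(22, 40, 31, 37, 4, 7, d), (22, 7, 23, 25, 4, 7, d), (37, 16, 14, 10, 16, 25, c), (37, 16, 14, 10, 16, 25, y), (37, 16, 14, 10, 29, 24, a), (37, 16, 14, 10, 29, 24, q), (37, 16, 14, 10, 29, 24, r), (37, 36, 8, 29, 16, 25, c), (37, 36, 8, 29, 16, 25, y), (37, 36, 8, 29, 29, 24, a), (37, 36, 8, 29, 29, 24, q), (37, 36, 8, 29, 29, 24, r), (37, 6, 38, 33, 16, 25, c), (37, 6, 38, 33, 16, 25, y), (37, 6, 38, 33, 29, 24, a), (37, 6, 38, 33, 29, 24, q), (37, 6, 38, 33, 29, 24, r)}
σ[G = 37]: keep tuples satisfying G = 37 → {(37, 16, 14, 10, 16, 25, c), (37, 16, 14, 10, 16, 25, y), (37, 16, 14, 10, 29, 24, a), (37, 16, 14, 10, 29, 24, q), (37, 16, 14, 10, 29, 24, r), (37, 36, 8, 29, 16, 25, c), (37, 36, 8, 29, 16, 25, y), (37, 36, 8, 29, 29, 24, a), (37, 36, 8, 29, 29, 24, q), (37, 36, 8, 29, 29, 24, r), (37, 6, 38, 33, 16, 25, c), (37, 6, 38, 33, 16, 25, y), (37, 6, 38, 33, 29, 24, a), (37, 6, 38, 33, 29, 24, q), (37, 6, 38, 33, 29, 24, r)}
Keep only column(s) G, E (12 duplicate(s) eliminated): {(37, 14), (37, 38), (37, 8)}

{(37, 14), (37, 38), (37, 8)}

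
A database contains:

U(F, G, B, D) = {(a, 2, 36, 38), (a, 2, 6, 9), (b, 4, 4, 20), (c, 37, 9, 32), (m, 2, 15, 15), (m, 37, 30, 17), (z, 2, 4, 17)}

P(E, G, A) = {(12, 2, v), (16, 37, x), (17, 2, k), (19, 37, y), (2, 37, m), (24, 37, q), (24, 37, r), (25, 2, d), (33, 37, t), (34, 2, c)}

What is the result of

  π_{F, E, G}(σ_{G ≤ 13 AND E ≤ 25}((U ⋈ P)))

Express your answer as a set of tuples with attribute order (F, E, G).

Joining U and P on G yields {(a, 2, 36, 38, 12, v), (a, 2, 36, 38, 17, k), (a, 2, 36, 38, 25, d), (a, 2, 36, 38, 34, c), (a, 2, 6, 9, 12, v), (a, 2, 6, 9, 17, k), (a, 2, 6, 9, 25, d), (a, 2, 6, 9, 34, c), (c, 37, 9, 32, 16, x), (c, 37, 9, 32, 19, y), (c, 37, 9, 32, 2, m), (c, 37, 9, 32, 24, q), (c, 37, 9, 32, 24, r), (c, 37, 9, 32, 33, t), (m, 2, 15, 15, 12, v), (m, 2, 15, 15, 17, k), (m, 2, 15, 15, 25, d), (m, 2, 15, 15, 34, c), (m, 37, 30, 17, 16, x), (m, 37, 30, 17, 19, y), (m, 37, 30, 17, 2, m), (m, 37, 30, 17, 24, q), (m, 37, 30, 17, 24, r), (m, 37, 30, 17, 33, t), (z, 2, 4, 17, 12, v), (z, 2, 4, 17, 17, k), (z, 2, 4, 17, 25, d), (z, 2, 4, 17, 34, c)}.
Filtering on G ≤ 13 AND E ≤ 25 leaves {(a, 2, 36, 38, 12, v), (a, 2, 36, 38, 17, k), (a, 2, 36, 38, 25, d), (a, 2, 6, 9, 12, v), (a, 2, 6, 9, 17, k), (a, 2, 6, 9, 25, d), (m, 2, 15, 15, 12, v), (m, 2, 15, 15, 17, k), (m, 2, 15, 15, 25, d), (z, 2, 4, 17, 12, v), (z, 2, 4, 17, 17, k), (z, 2, 4, 17, 25, d)}.
π[F, E, G]: project onto (F, E, G) (3 duplicate(s) eliminated) → {(a, 12, 2), (a, 17, 2), (a, 25, 2), (m, 12, 2), (m, 17, 2), (m, 25, 2), (z, 12, 2), (z, 17, 2), (z, 25, 2)}

{(a, 12, 2), (a, 17, 2), (a, 25, 2), (m, 12, 2), (m, 17, 2), (m, 25, 2), (z, 12, 2), (z, 17, 2), (z, 25, 2)}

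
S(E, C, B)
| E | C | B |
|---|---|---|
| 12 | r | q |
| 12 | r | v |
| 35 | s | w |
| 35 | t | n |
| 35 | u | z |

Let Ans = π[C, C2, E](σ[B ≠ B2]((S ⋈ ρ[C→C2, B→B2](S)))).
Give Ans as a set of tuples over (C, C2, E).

ρ[C→C2, B→B2]: schema becomes (E, C2, B2); tuples unchanged.
Natural join on E: {(12, r, q, r, q), (12, r, q, r, v), (12, r, v, r, q), (12, r, v, r, v), (35, s, w, s, w), (35, s, w, t, n), (35, s, w, u, z), (35, t, n, s, w), (35, t, n, t, n), (35, t, n, u, z), (35, u, z, s, w), (35, u, z, t, n), (35, u, z, u, z)}
Apply σ_{B ≠ B2}; surviving tuples: {(12, r, q, r, v), (12, r, v, r, q), (35, s, w, t, n), (35, s, w, u, z), (35, t, n, s, w), (35, t, n, u, z), (35, u, z, s, w), (35, u, z, t, n)}
π_{C, C2, E} gives {(r, r, 12), (s, t, 35), (s, u, 35), (t, s, 35), (t, u, 35), (u, s, 35), (u, t, 35)} (1 duplicate(s) eliminated).

{(r, r, 12), (s, t, 35), (s, u, 35), (t, s, 35), (t, u, 35), (u, s, 35), (u, t, 35)}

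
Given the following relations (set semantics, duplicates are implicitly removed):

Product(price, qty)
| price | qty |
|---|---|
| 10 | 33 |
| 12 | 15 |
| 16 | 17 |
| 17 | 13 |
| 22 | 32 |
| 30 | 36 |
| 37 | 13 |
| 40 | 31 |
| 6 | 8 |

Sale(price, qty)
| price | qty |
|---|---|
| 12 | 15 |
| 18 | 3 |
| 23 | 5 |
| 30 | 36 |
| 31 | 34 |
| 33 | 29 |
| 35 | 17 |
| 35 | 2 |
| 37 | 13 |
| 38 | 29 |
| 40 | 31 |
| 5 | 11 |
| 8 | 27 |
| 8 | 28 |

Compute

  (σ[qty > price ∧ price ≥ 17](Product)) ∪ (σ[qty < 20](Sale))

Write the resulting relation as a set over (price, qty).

{(12, 15), (18, 3), (22, 32), (23, 5), (30, 36), (35, 17), (35, 2), (37, 13), (5, 11)}

Apply σ_{qty > price ∧ price ≥ 17}; surviving tuples: {(22, 32), (30, 36)}
Apply σ_{qty < 20}; surviving tuples: {(12, 15), (18, 3), (23, 5), (35, 17), (35, 2), (37, 13), (5, 11)}
Union: {(22, 32), (30, 36)} with {(12, 15), (18, 3), (23, 5), (35, 17), (35, 2), (37, 13), (5, 11)} → {(12, 15), (18, 3), (22, 32), (23, 5), (30, 36), (35, 17), (35, 2), (37, 13), (5, 11)}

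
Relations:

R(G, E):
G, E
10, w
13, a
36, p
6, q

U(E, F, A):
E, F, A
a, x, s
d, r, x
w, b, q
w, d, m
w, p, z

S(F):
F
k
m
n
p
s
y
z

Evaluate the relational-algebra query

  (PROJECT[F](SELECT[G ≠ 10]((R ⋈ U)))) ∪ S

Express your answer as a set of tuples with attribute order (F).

Joining R and U on E yields {(10, w, b, q), (10, w, d, m), (10, w, p, z), (13, a, x, s)}.
Selection G ≠ 10: {(13, a, x, s)}
Projecting to F: {x}
Set union of the two operands is {k, m, n, p, s, x, y, z}.

{k, m, n, p, s, x, y, z}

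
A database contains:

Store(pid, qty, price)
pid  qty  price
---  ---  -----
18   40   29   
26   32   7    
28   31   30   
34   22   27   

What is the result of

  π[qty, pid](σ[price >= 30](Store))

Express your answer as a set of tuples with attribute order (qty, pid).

Selection price >= 30: {(28, 31, 30)}
π[qty, pid]: project onto (qty, pid) → {(31, 28)}

{(31, 28)}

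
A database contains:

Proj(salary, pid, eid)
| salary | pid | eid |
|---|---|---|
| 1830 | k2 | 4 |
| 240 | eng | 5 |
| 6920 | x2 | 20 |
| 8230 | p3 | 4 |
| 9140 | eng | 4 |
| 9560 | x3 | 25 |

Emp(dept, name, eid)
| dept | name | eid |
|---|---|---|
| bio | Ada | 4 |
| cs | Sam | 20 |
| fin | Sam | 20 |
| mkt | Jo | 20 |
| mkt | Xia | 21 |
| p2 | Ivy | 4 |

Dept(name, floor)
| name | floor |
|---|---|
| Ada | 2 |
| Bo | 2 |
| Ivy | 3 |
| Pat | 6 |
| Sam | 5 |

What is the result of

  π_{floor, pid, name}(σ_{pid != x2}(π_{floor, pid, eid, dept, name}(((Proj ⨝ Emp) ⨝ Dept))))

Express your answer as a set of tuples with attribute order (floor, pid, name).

Proj ⋈ Emp (natural join on eid): {(1830, k2, 4, bio, Ada), (1830, k2, 4, p2, Ivy), (6920, x2, 20, cs, Sam), (6920, x2, 20, fin, Sam), (6920, x2, 20, mkt, Jo), (8230, p3, 4, bio, Ada), (8230, p3, 4, p2, Ivy), (9140, eng, 4, bio, Ada), (9140, eng, 4, p2, Ivy)}
(Proj ⨝ Emp) ⋈ Dept (natural join on name): {(1830, k2, 4, bio, Ada, 2), (1830, k2, 4, p2, Ivy, 3), (6920, x2, 20, cs, Sam, 5), (6920, x2, 20, fin, Sam, 5), (8230, p3, 4, bio, Ada, 2), (8230, p3, 4, p2, Ivy, 3), (9140, eng, 4, bio, Ada, 2), (9140, eng, 4, p2, Ivy, 3)}
π_{floor, pid, eid, dept, name} gives {(2, eng, 4, bio, Ada), (2, k2, 4, bio, Ada), (2, p3, 4, bio, Ada), (3, eng, 4, p2, Ivy), (3, k2, 4, p2, Ivy), (3, p3, 4, p2, Ivy), (5, x2, 20, cs, Sam), (5, x2, 20, fin, Sam)}.
Apply σ_{pid != x2}; surviving tuples: {(2, eng, 4, bio, Ada), (2, k2, 4, bio, Ada), (2, p3, 4, bio, Ada), (3, eng, 4, p2, Ivy), (3, k2, 4, p2, Ivy), (3, p3, 4, p2, Ivy)}
π_{floor, pid, name} gives {(2, eng, Ada), (2, k2, Ada), (2, p3, Ada), (3, eng, Ivy), (3, k2, Ivy), (3, p3, Ivy)}.

{(2, eng, Ada), (2, k2, Ada), (2, p3, Ada), (3, eng, Ivy), (3, k2, Ivy), (3, p3, Ivy)}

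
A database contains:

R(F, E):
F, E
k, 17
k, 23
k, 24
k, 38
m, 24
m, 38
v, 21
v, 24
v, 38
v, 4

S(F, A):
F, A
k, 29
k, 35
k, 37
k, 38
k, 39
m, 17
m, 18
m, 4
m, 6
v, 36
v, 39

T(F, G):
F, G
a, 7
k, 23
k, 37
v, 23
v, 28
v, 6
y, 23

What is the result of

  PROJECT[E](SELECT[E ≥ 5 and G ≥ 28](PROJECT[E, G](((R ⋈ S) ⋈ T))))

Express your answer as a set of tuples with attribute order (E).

Joining R and S on F yields {(k, 17, 29), (k, 17, 35), (k, 17, 37), (k, 17, 38), (k, 17, 39), (k, 23, 29), (k, 23, 35), (k, 23, 37), (k, 23, 38), (k, 23, 39), (k, 24, 29), (k, 24, 35), (k, 24, 37), (k, 24, 38), (k, 24, 39), (k, 38, 29), (k, 38, 35), (k, 38, 37), (k, 38, 38), (k, 38, 39), (m, 24, 17), (m, 24, 18), (m, 24, 4), (m, 24, 6), (m, 38, 17), (m, 38, 18), (m, 38, 4), (m, 38, 6), (v, 21, 36), (v, 21, 39), (v, 24, 36), (v, 24, 39), (v, 38, 36), (v, 38, 39), (v, 4, 36), (v, 4, 39)}.
Joining (R ⋈ S) and T on F yields {(k, 17, 29, 23), (k, 17, 29, 37), (k, 17, 35, 23), (k, 17, 35, 37), (k, 17, 37, 23), (k, 17, 37, 37), (k, 17, 38, 23), (k, 17, 38, 37), (k, 17, 39, 23), (k, 17, 39, 37), (k, 23, 29, 23), (k, 23, 29, 37), (k, 23, 35, 23), (k, 23, 35, 37), (k, 23, 37, 23), (k, 23, 37, 37), (k, 23, 38, 23), (k, 23, 38, 37), (k, 23, 39, 23), (k, 23, 39, 37), (k, 24, 29, 23), (k, 24, 29, 37), (k, 24, 35, 23), (k, 24, 35, 37), (k, 24, 37, 23), (k, 24, 37, 37), (k, 24, 38, 23), (k, 24, 38, 37), (k, 24, 39, 23), (k, 24, 39, 37), (k, 38, 29, 23), (k, 38, 29, 37), (k, 38, 35, 23), (k, 38, 35, 37), (k, 38, 37, 23), (k, 38, 37, 37), (k, 38, 38, 23), (k, 38, 38, 37), (k, 38, 39, 23), (k, 38, 39, 37), (v, 21, 36, 23), (v, 21, 36, 28), (v, 21, 36, 6), (v, 21, 39, 23), (v, 21, 39, 28), (v, 21, 39, 6), (v, 24, 36, 23), (v, 24, 36, 28), (v, 24, 36, 6), (v, 24, 39, 23), (v, 24, 39, 28), (v, 24, 39, 6), (v, 38, 36, 23), (v, 38, 36, 28), (v, 38, 36, 6), (v, 38, 39, 23), (v, 38, 39, 28), (v, 38, 39, 6), (v, 4, 36, 23), (v, 4, 36, 28), (v, 4, 36, 6), (v, 4, 39, 23), (v, 4, 39, 28), (v, 4, 39, 6)}.
Keep only column(s) E, G (46 duplicate(s) eliminated): {(17, 23), (17, 37), (21, 23), (21, 28), (21, 6), (23, 23), (23, 37), (24, 23), (24, 28), (24, 37), (24, 6), (38, 23), (38, 28), (38, 37), (38, 6), (4, 23), (4, 28), (4, 6)}
Selection E ≥ 5 and G ≥ 28: {(17, 37), (21, 28), (23, 37), (24, 28), (24, 37), (38, 28), (38, 37)}
Keep only column(s) E (2 duplicate(s) eliminated): {17, 21, 23, 24, 38}

{17, 21, 23, 24, 38}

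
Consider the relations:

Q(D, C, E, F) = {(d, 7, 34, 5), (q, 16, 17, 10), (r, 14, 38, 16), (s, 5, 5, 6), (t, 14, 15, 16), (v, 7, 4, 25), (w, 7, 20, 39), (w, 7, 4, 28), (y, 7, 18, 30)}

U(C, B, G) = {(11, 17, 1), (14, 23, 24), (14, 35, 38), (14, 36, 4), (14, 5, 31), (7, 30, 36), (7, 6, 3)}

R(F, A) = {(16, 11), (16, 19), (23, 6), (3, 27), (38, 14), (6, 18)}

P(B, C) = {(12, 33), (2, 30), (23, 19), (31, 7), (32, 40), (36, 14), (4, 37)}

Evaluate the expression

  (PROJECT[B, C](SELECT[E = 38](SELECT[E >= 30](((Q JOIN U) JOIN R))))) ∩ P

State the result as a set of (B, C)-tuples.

{(36, 14)}

Joining Q and U on C yields {(d, 7, 34, 5, 30, 36), (d, 7, 34, 5, 6, 3), (r, 14, 38, 16, 23, 24), (r, 14, 38, 16, 35, 38), (r, 14, 38, 16, 36, 4), (r, 14, 38, 16, 5, 31), (t, 14, 15, 16, 23, 24), (t, 14, 15, 16, 35, 38), (t, 14, 15, 16, 36, 4), (t, 14, 15, 16, 5, 31), (v, 7, 4, 25, 30, 36), (v, 7, 4, 25, 6, 3), (w, 7, 20, 39, 30, 36), (w, 7, 20, 39, 6, 3), (w, 7, 4, 28, 30, 36), (w, 7, 4, 28, 6, 3), (y, 7, 18, 30, 30, 36), (y, 7, 18, 30, 6, 3)}.
Joining (Q JOIN U) and R on F yields {(r, 14, 38, 16, 23, 24, 11), (r, 14, 38, 16, 23, 24, 19), (r, 14, 38, 16, 35, 38, 11), (r, 14, 38, 16, 35, 38, 19), (r, 14, 38, 16, 36, 4, 11), (r, 14, 38, 16, 36, 4, 19), (r, 14, 38, 16, 5, 31, 11), (r, 14, 38, 16, 5, 31, 19), (t, 14, 15, 16, 23, 24, 11), (t, 14, 15, 16, 23, 24, 19), (t, 14, 15, 16, 35, 38, 11), (t, 14, 15, 16, 35, 38, 19), (t, 14, 15, 16, 36, 4, 11), (t, 14, 15, 16, 36, 4, 19), (t, 14, 15, 16, 5, 31, 11), (t, 14, 15, 16, 5, 31, 19)}.
Selection E >= 30: {(r, 14, 38, 16, 23, 24, 11), (r, 14, 38, 16, 23, 24, 19), (r, 14, 38, 16, 35, 38, 11), (r, 14, 38, 16, 35, 38, 19), (r, 14, 38, 16, 36, 4, 11), (r, 14, 38, 16, 36, 4, 19), (r, 14, 38, 16, 5, 31, 11), (r, 14, 38, 16, 5, 31, 19)}
Selection E = 38: {(r, 14, 38, 16, 23, 24, 11), (r, 14, 38, 16, 23, 24, 19), (r, 14, 38, 16, 35, 38, 11), (r, 14, 38, 16, 35, 38, 19), (r, 14, 38, 16, 36, 4, 11), (r, 14, 38, 16, 36, 4, 19), (r, 14, 38, 16, 5, 31, 11), (r, 14, 38, 16, 5, 31, 19)}
π[B, C]: project onto (B, C) (4 duplicate(s) eliminated) → {(23, 14), (35, 14), (36, 14), (5, 14)}
Taking the intersection: {(36, 14)}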